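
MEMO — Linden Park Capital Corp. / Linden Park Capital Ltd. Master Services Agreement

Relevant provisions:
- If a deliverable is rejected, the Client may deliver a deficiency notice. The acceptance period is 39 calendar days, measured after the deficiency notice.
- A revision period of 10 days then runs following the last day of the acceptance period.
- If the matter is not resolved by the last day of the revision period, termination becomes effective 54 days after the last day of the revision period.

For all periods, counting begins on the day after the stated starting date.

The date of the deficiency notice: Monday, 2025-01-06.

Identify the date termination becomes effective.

2025-04-19

The last day of the acceptance period: 39 calendar days after 2025-01-06 is 2025-02-14.
The last day of the revision period: 10 calendar days after 2025-02-14 is 2025-02-24.
The date termination becomes effective: 54 calendar days after 2025-02-24 is 2025-04-19.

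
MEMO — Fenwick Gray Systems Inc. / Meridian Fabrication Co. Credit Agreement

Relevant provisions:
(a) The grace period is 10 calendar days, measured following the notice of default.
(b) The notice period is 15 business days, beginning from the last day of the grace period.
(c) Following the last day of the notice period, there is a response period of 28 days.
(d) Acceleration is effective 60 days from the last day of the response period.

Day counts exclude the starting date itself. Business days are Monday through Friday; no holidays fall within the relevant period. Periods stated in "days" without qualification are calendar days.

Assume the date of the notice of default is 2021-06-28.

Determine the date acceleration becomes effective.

2021-10-25

Adding 10 calendar days to 2021-06-28 gives 2021-07-08, which is the last day of the grace period.
From Thursday, 2021-07-08, 15 business days (Jul 9, Jul 12, Jul 13, Jul 14, …, Jul 27, Jul 28, Jul 29, skipping weekends) brings us to Thursday, 2021-07-29, which is the last day of the notice period.
Adding 28 calendar days to 2021-07-29 gives 2021-08-26, which is the last day of the response period.
The date acceleration becomes effective: 2021-08-26 + 60 days = 2021-10-25.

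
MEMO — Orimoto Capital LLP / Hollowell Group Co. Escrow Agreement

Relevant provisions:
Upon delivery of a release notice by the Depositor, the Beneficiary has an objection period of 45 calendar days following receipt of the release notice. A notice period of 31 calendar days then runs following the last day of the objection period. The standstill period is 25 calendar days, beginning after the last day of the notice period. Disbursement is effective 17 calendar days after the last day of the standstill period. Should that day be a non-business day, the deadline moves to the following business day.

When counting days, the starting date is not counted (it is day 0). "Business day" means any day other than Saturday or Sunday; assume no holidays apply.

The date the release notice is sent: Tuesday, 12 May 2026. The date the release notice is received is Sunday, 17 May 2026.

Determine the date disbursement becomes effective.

Adding 45 calendar days to 17 May 2026 gives 1 July 2026, which is the last day of the objection period.
Adding 31 calendar days to 1 July 2026 gives 1 August 2026, which is the last day of the notice period.
The last day of the standstill period: 25 calendar days after 1 August 2026 is 26 August 2026.
The date disbursement becomes effective: 17 calendar days after 26 August 2026 is 12 September 2026. That falls on a Saturday, so it rolls to the next business day, Monday, 14 September 2026.

14 September 2026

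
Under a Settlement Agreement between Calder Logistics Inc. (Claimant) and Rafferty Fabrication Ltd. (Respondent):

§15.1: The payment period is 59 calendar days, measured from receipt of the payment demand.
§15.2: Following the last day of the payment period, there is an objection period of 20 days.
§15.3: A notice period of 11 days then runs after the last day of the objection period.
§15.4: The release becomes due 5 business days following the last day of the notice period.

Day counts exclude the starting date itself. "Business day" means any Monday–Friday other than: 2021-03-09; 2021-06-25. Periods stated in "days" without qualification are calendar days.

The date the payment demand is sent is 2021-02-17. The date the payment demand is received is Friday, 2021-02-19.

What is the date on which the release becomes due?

2021-05-27

The last day of the payment period: 2021-02-19 + 59 days = 2021-04-19.
The last day of the objection period: 2021-04-19 + 20 days = 2021-05-09.
Adding 11 calendar days to 2021-05-09 gives 2021-05-20, which is the last day of the notice period.
The date on which the release becomes due: counting 5 business days from Thursday, 2021-05-20 (May 21, May 24, May 25, May 26, May 27, skipping weekends) reaches Thursday, 2021-05-27.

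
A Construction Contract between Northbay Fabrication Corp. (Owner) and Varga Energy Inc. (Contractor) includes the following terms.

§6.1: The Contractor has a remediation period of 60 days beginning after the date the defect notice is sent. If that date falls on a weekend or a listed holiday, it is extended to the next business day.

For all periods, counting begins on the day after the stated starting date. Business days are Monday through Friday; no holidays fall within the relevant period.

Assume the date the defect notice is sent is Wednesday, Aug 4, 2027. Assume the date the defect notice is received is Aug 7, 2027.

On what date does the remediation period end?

Oct 4, 2027

Adding 60 calendar days to Aug 4, 2027 gives Oct 3, 2027, which is the last day of the remediation period. That falls on a Sunday, so it rolls to the next business day, Monday, Oct 4, 2027.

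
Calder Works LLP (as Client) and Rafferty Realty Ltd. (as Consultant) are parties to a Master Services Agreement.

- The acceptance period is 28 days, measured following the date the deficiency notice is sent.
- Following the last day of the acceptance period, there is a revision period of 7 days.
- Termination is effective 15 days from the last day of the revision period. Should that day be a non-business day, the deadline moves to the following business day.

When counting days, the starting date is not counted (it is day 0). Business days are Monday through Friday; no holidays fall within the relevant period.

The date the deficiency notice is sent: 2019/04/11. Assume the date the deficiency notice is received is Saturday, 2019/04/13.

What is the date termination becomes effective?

Adding 28 calendar days to 2019/04/11 gives 2019/05/09, which is the last day of the acceptance period.
The last day of the revision period: 2019/05/09 + 7 days = 2019/05/16.
Adding 15 calendar days to 2019/05/16 gives 2019/05/31, which is the date termination becomes effective. 2019/05/31 is a Friday, so no roll-forward applies.

2019/05/31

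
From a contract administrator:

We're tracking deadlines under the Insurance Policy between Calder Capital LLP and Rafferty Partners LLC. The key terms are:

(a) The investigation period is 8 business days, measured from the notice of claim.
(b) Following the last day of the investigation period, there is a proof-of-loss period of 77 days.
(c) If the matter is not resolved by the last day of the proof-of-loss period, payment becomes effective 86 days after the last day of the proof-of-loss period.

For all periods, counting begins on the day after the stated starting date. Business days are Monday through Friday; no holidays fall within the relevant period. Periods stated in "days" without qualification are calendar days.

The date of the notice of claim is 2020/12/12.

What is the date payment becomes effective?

2021/06/04

The last day of the investigation period: 8 business days after Saturday, 2020/12/12, skipping weekends — Dec 14, Dec 15, Dec 16, Dec 17, Dec 18, Dec 21, Dec 22, Dec 23 — lands on Wednesday, 2020/12/23.
The last day of the proof-of-loss period: 2020/12/23 + 77 days = 2021/03/10.
Adding 86 calendar days to 2021/03/10 gives 2021/06/04, which is the date payment becomes effective.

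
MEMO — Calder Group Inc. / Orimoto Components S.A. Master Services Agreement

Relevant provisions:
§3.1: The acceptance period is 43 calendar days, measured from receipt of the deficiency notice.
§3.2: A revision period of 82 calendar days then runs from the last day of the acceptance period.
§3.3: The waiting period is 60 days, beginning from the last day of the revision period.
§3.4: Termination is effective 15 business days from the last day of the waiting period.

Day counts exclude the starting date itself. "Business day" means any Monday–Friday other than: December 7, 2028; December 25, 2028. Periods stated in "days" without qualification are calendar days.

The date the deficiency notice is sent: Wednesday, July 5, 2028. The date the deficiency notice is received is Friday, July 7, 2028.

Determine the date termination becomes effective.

January 29, 2029

The last day of the acceptance period: July 7, 2028 + 43 days = August 19, 2028.
Adding 82 calendar days to August 19, 2028 gives November 9, 2028, which is the last day of the revision period.
The last day of the waiting period: 60 calendar days after November 9, 2028 is January 8, 2029.
From Monday, January 8, 2029, 15 business days (Jan 9, Jan 10, Jan 11, Jan 12, …, Jan 25, Jan 26, Jan 29, skipping weekends) brings us to Monday, January 29, 2029, which is the date termination becomes effective.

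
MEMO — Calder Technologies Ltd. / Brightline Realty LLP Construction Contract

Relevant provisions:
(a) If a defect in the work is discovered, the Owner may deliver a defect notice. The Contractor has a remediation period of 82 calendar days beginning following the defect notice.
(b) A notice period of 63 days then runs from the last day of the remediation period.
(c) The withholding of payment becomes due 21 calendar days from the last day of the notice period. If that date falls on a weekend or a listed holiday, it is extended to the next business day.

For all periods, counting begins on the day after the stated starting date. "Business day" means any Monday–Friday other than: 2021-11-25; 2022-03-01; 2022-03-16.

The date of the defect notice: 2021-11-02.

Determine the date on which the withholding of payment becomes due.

The last day of the remediation period: 82 calendar days after 2021-11-02 is 2022-01-23.
The last day of the notice period: 63 calendar days after 2022-01-23 is 2022-03-27.
Adding 21 calendar days to 2022-03-27 gives 2022-04-17, which is the date on which the withholding of payment becomes due. That falls on a Sunday, so it rolls to the next business day, Monday, 2022-04-18.

2022-04-18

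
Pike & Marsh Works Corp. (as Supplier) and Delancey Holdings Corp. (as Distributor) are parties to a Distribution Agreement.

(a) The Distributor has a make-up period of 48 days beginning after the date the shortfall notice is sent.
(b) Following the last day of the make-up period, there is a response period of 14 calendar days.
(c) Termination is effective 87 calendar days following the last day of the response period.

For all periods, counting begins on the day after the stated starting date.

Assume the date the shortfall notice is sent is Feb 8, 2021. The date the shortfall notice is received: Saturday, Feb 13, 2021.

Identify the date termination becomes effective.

Jul 7, 2021

Adding 48 calendar days to Feb 8, 2021 gives Mar 28, 2021, which is the last day of the make-up period.
The last day of the response period: 14 calendar days after Mar 28, 2021 is Apr 11, 2021.
The date termination becomes effective: 87 calendar days after Apr 11, 2021 is Jul 7, 2021.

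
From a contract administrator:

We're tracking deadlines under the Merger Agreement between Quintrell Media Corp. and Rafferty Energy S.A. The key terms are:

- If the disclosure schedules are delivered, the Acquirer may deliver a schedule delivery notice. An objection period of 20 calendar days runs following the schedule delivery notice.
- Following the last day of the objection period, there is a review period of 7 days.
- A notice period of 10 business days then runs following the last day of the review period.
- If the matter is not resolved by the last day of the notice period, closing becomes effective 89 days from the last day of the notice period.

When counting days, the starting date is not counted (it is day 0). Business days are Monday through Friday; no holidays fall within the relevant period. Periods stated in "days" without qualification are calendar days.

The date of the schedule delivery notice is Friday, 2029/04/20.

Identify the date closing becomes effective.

Adding 20 calendar days to 2029/04/20 gives 2029/05/10, which is the last day of the objection period.
The last day of the review period: 7 calendar days after 2029/05/10 is 2029/05/17.
The last day of the notice period: 10 business days after Thursday, 2029/05/17, skipping weekends — May 18, May 21, May 22, May 23, May 24, May 25, May 28, May 29, May 30, May 31 — lands on Thursday, 2029/05/31.
The date closing becomes effective: 89 calendar days after 2029/05/31 is 2029/08/28.

2029/08/28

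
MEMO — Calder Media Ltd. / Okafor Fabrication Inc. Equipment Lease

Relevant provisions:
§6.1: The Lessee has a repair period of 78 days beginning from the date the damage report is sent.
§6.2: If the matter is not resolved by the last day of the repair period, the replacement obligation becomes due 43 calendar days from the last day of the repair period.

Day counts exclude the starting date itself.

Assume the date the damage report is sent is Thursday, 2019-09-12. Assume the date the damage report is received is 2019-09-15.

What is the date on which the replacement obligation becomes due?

Adding 78 calendar days to 2019-09-12 gives 2019-11-29, which is the last day of the repair period.
The date on which the replacement obligation becomes due: 2019-11-29 + 43 days = 2020-01-11.

2020-01-11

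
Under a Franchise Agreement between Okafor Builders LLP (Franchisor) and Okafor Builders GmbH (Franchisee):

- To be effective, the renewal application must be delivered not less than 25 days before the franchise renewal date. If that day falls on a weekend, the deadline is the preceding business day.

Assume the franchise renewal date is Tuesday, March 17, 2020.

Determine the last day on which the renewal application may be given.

March 17, 2020 minus 25 days is February 21, 2020. That is a Friday, so no adjustment is needed.

February 21, 2020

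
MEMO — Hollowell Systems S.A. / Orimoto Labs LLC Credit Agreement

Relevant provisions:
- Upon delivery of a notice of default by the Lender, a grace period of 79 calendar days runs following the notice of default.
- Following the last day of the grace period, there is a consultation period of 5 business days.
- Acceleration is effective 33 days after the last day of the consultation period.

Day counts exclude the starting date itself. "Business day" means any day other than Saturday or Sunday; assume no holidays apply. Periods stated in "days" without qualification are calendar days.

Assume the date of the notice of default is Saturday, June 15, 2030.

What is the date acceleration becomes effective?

October 12, 2030

The last day of the grace period: 79 calendar days after June 15, 2030 is September 2, 2030.
From Monday, September 2, 2030, 5 business days (Sep 3, Sep 4, Sep 5, Sep 6, Sep 9, skipping weekends) brings us to Monday, September 9, 2030, which is the last day of the consultation period.
The date acceleration becomes effective: September 9, 2030 + 33 days = October 12, 2030.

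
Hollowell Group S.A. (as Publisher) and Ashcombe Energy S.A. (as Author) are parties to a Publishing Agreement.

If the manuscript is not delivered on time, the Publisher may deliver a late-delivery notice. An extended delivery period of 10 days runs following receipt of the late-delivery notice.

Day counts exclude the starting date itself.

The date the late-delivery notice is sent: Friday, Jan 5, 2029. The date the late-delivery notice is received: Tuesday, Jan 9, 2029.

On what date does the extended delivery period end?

The last day of the extended delivery period: Jan 9, 2029 + 10 days = Jan 19, 2029.

Jan 19, 2029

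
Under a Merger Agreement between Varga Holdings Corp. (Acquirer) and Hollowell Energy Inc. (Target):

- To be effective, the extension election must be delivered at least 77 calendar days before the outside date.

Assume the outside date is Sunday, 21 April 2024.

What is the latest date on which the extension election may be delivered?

4 February 2024

21 April 2024 minus 77 days is 4 February 2024.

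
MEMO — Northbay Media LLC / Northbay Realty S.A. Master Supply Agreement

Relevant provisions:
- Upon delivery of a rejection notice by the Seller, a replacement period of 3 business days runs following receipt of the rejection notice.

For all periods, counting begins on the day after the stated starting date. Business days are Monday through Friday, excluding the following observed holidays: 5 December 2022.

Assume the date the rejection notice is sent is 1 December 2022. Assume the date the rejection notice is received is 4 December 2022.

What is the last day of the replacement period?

8 December 2022

The last day of the replacement period: 3 business days after Sunday, 4 December 2022, skipping weekends and the listed holiday on Dec 5 — Dec 6, Dec 7, Dec 8 — lands on Thursday, 8 December 2022.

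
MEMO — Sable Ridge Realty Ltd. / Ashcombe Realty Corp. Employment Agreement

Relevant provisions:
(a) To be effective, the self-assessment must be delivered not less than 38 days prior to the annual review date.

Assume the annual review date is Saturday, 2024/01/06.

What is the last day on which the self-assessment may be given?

Counting back 38 calendar days from 2024/01/06 gives 2023/11/29.

2023/11/29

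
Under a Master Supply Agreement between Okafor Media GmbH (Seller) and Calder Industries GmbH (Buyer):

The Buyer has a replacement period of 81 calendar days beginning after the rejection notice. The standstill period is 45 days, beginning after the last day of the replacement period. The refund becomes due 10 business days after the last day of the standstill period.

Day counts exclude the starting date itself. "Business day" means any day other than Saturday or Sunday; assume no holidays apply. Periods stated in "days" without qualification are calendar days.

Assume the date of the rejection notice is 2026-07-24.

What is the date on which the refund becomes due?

The last day of the replacement period: 81 calendar days after 2026-07-24 is 2026-10-13.
Adding 45 calendar days to 2026-10-13 gives 2026-11-27, which is the last day of the standstill period.
The date on which the refund becomes due: counting 10 business days from Friday, 2026-11-27 (Nov 30, Dec 1, Dec 2, Dec 3, Dec 4, Dec 7, Dec 8, Dec 9, Dec 10, Dec 11, skipping weekends) reaches Friday, 2026-12-11.

2026-12-11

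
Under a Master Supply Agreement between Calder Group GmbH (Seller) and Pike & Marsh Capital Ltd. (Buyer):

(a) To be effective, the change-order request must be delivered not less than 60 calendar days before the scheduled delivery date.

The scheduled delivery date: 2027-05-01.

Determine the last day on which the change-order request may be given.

2027-05-01 minus 60 days is 2027-03-02.

2027-03-02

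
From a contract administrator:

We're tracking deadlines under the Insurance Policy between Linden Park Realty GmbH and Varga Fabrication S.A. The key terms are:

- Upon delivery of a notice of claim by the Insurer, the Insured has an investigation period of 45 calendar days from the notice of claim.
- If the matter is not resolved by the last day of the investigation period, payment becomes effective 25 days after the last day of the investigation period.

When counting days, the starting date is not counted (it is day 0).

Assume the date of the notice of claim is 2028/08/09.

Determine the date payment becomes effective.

2028/10/18

The last day of the investigation period: 2028/08/09 + 45 days = 2028/09/23.
The date payment becomes effective: 2028/09/23 + 25 days = 2028/10/18.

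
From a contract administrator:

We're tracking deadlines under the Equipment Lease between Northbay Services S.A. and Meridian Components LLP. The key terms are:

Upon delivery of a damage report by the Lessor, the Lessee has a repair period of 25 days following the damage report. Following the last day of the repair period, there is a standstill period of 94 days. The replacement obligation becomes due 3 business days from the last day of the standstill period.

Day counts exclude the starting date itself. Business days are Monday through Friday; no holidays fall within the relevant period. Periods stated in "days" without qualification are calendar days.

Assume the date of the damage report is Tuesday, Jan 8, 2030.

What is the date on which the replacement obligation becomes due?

Adding 25 calendar days to Jan 8, 2030 gives Feb 2, 2030, which is the last day of the repair period.
The last day of the standstill period: Feb 2, 2030 + 94 days = May 7, 2030.
The date on which the replacement obligation becomes due: counting 3 business days from Tuesday, May 7, 2030 (May 8, May 9, May 10, skipping weekends) reaches Friday, May 10, 2030.

May 10, 2030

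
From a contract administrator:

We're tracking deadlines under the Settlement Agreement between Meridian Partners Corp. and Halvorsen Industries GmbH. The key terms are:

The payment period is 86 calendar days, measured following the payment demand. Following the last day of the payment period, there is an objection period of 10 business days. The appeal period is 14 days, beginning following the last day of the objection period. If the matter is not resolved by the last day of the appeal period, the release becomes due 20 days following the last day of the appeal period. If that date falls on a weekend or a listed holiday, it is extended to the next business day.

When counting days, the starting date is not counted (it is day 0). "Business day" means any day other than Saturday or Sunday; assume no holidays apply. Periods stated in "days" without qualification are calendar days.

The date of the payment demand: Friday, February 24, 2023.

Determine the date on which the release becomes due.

Adding 86 calendar days to February 24, 2023 gives May 21, 2023, which is the last day of the payment period.
The last day of the objection period: 10 business days after Sunday, May 21, 2023, skipping weekends — May 22, May 23, May 24, May 25, May 26, May 29, May 30, May 31, Jun 1, Jun 2 — lands on Friday, June 2, 2023.
The last day of the appeal period: June 2, 2023 + 14 days = June 16, 2023.
The date on which the release becomes due: 20 calendar days after June 16, 2023 is July 6, 2023. July 6, 2023 is a Thursday, so no roll-forward applies.

July 6, 2023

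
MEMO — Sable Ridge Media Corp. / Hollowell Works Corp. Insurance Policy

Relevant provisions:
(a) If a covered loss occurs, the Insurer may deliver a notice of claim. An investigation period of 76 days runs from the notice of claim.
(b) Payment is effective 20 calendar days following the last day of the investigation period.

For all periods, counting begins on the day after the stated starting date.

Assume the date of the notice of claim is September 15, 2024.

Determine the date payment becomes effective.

December 20, 2024

The last day of the investigation period: September 15, 2024 + 76 days = November 30, 2024.
The date payment becomes effective: November 30, 2024 + 20 days = December 20, 2024.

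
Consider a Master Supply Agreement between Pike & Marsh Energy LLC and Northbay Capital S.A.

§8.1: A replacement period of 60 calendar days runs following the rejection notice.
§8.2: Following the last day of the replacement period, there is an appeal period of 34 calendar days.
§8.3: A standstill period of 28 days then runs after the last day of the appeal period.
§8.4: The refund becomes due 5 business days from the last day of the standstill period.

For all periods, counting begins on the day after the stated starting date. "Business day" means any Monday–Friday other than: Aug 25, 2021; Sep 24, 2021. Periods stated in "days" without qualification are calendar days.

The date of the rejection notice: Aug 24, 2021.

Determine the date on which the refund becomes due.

The last day of the replacement period: Aug 24, 2021 + 60 days = Oct 23, 2021.
Adding 34 calendar days to Oct 23, 2021 gives Nov 26, 2021, which is the last day of the appeal period.
The last day of the standstill period: Nov 26, 2021 + 28 days = Dec 24, 2021.
From Friday, Dec 24, 2021, 5 business days (Dec 27, Dec 28, Dec 29, Dec 30, Dec 31, skipping weekends) brings us to Friday, Dec 31, 2021, which is the date on which the refund becomes due.

Dec 31, 2021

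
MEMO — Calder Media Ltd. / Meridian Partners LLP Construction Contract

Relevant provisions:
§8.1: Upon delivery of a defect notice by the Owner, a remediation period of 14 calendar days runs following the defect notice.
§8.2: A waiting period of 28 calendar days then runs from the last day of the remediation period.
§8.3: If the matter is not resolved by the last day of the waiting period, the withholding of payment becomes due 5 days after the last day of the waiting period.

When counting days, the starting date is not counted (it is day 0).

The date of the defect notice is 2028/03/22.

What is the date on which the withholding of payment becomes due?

2028/05/08

Adding 14 calendar days to 2028/03/22 gives 2028/04/05, which is the last day of the remediation period.
Adding 28 calendar days to 2028/04/05 gives 2028/05/03, which is the last day of the waiting period.
Adding 5 calendar days to 2028/05/03 gives 2028/05/08, which is the date on which the withholding of payment becomes due.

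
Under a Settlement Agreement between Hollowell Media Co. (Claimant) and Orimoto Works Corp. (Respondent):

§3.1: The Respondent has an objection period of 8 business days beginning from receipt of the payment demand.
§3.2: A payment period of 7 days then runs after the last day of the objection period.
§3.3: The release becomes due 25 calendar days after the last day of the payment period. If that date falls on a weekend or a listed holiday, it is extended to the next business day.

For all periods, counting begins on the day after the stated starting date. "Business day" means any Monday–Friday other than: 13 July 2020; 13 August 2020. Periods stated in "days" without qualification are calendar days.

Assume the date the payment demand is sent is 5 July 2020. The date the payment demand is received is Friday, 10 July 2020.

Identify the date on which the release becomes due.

24 August 2020

From Friday, 10 July 2020, 8 business days (Jul 14, Jul 15, Jul 16, Jul 17, Jul 20, Jul 21, Jul 22, Jul 23, skipping weekends and the listed holiday on Jul 13) brings us to Thursday, 23 July 2020, which is the last day of the objection period.
Adding 7 calendar days to 23 July 2020 gives 30 July 2020, which is the last day of the payment period.
The date on which the release becomes due: 25 calendar days after 30 July 2020 is 24 August 2020. 24 August 2020 is a Monday and is not a listed holiday, so no roll-forward applies.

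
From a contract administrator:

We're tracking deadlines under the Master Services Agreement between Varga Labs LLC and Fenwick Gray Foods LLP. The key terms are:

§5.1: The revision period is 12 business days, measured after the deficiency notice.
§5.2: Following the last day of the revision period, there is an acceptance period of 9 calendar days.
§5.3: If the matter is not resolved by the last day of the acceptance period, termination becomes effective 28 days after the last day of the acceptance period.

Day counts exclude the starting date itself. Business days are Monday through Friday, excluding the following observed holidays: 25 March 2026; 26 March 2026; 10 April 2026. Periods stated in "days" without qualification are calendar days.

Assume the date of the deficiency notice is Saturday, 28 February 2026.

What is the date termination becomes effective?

The last day of the revision period: counting 12 business days from Saturday, 28 February 2026 (Mar 2, Mar 3, Mar 4, Mar 5, …, Mar 13, Mar 16, Mar 17, skipping weekends) reaches Tuesday, 17 March 2026.
Adding 9 calendar days to 17 March 2026 gives 26 March 2026, which is the last day of the acceptance period.
Adding 28 calendar days to 26 March 2026 gives 23 April 2026, which is the date termination becomes effective.

23 April 2026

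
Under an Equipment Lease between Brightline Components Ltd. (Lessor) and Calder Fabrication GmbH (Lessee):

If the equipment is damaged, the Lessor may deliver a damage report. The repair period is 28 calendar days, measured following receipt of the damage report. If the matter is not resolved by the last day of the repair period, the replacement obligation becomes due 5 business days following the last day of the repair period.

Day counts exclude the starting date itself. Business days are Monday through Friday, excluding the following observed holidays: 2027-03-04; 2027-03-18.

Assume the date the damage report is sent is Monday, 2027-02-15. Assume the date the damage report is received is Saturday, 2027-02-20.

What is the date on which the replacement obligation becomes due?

2027-03-26

Adding 28 calendar days to 2027-02-20 gives 2027-03-20, which is the last day of the repair period.
The date on which the replacement obligation becomes due: 5 business days after Saturday, 2027-03-20, skipping weekends — Mar 22, Mar 23, Mar 24, Mar 25, Mar 26 — lands on Friday, 2027-03-26.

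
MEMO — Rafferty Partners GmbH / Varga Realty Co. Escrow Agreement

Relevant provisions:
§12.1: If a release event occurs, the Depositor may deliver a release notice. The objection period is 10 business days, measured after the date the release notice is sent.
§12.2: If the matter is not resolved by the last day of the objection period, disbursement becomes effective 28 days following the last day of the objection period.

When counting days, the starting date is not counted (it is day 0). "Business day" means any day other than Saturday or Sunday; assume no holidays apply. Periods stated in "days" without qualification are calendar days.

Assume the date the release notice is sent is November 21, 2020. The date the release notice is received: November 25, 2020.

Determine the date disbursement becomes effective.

January 1, 2021

The last day of the objection period: 10 business days after Saturday, November 21, 2020, skipping weekends — Nov 23, Nov 24, Nov 25, Nov 26, Nov 27, Nov 30, Dec 1, Dec 2, Dec 3, Dec 4 — lands on Friday, December 4, 2020.
Adding 28 calendar days to December 4, 2020 gives January 1, 2021, which is the date disbursement becomes effective.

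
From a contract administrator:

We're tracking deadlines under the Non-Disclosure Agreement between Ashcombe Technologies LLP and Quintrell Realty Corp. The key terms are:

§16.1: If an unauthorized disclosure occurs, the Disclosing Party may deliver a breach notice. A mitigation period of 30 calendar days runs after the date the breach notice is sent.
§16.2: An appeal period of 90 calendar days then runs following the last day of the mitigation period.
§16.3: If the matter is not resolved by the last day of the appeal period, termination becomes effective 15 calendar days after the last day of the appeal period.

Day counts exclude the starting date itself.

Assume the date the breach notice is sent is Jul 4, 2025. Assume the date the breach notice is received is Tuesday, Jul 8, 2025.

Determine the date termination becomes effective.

Nov 16, 2025

The last day of the mitigation period: Jul 4, 2025 + 30 days = Aug 3, 2025.
The last day of the appeal period: Aug 3, 2025 + 90 days = Nov 1, 2025.
The date termination becomes effective: Nov 1, 2025 + 15 days = Nov 16, 2025.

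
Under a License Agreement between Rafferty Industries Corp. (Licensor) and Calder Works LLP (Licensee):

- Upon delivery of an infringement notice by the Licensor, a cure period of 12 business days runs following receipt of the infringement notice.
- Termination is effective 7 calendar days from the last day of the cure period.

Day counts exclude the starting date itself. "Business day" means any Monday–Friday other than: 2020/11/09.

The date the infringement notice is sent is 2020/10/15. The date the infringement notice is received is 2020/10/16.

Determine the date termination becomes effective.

2020/11/10

From Friday, 2020/10/16, 12 business days (Oct 19, Oct 20, Oct 21, Oct 22, …, Oct 30, Nov 2, Nov 3, skipping weekends) brings us to Tuesday, 2020/11/03, which is the last day of the cure period.
Adding 7 calendar days to 2020/11/03 gives 2020/11/10, which is the date termination becomes effective.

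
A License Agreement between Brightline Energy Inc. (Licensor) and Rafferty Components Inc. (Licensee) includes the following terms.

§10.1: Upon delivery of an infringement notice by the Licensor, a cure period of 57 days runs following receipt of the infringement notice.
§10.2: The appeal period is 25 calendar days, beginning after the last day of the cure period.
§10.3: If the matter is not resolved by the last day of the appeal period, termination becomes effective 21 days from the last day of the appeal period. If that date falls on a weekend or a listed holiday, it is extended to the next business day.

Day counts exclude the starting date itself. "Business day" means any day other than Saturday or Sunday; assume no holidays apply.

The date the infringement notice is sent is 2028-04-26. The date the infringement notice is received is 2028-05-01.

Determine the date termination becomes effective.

2028-08-14

The last day of the cure period: 2028-05-01 + 57 days = 2028-06-27.
Adding 25 calendar days to 2028-06-27 gives 2028-07-22, which is the last day of the appeal period.
The date termination becomes effective: 21 calendar days after 2028-07-22 is 2028-08-12. That falls on a Saturday, so it rolls to the next business day, Monday, 2028-08-14.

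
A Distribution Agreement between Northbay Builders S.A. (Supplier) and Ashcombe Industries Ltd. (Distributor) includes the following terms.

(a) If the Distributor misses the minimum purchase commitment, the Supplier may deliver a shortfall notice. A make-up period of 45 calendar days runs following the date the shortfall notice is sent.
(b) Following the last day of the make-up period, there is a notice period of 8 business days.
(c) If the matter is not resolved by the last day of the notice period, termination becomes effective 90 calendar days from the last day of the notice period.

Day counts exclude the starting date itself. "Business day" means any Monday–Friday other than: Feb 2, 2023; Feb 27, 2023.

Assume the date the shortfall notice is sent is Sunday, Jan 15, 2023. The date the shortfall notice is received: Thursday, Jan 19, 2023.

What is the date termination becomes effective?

Adding 45 calendar days to Jan 15, 2023 gives Mar 1, 2023, which is the last day of the make-up period.
The last day of the notice period: 8 business days after Wednesday, Mar 1, 2023, skipping weekends — Mar 2, Mar 3, Mar 6, Mar 7, Mar 8, Mar 9, Mar 10, Mar 13 — lands on Monday, Mar 13, 2023.
Adding 90 calendar days to Mar 13, 2023 gives Jun 11, 2023, which is the date termination becomes effective.

Jun 11, 2023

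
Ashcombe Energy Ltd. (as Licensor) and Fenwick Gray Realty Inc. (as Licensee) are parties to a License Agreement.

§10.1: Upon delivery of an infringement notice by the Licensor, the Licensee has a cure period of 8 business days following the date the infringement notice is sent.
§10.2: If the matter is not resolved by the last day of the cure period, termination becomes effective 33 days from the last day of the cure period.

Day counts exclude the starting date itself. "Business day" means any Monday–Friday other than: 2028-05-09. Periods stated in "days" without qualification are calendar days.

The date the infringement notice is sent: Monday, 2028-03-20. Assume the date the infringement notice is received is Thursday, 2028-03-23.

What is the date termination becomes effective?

The last day of the cure period: 8 business days after Monday, 2028-03-20, skipping weekends — Mar 21, Mar 22, Mar 23, Mar 24, Mar 27, Mar 28, Mar 29, Mar 30 — lands on Thursday, 2028-03-30.
The date termination becomes effective: 33 calendar days after 2028-03-30 is 2028-05-02.

2028-05-02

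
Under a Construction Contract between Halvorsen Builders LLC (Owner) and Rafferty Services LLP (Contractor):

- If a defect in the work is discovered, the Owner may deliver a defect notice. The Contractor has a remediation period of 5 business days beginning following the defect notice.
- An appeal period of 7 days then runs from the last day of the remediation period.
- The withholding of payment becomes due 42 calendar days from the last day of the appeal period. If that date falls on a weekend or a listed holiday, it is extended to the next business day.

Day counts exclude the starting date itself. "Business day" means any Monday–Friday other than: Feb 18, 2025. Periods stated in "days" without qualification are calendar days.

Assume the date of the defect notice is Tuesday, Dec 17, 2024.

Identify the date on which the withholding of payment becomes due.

From Tuesday, Dec 17, 2024, 5 business days (Dec 18, Dec 19, Dec 20, Dec 23, Dec 24, skipping weekends) brings us to Tuesday, Dec 24, 2024, which is the last day of the remediation period.
Adding 7 calendar days to Dec 24, 2024 gives Dec 31, 2024, which is the last day of the appeal period.
The date on which the withholding of payment becomes due: 42 calendar days after Dec 31, 2024 is Feb 11, 2025. Feb 11, 2025 is a Tuesday and is not a listed holiday, so no roll-forward applies.

Feb 11, 2025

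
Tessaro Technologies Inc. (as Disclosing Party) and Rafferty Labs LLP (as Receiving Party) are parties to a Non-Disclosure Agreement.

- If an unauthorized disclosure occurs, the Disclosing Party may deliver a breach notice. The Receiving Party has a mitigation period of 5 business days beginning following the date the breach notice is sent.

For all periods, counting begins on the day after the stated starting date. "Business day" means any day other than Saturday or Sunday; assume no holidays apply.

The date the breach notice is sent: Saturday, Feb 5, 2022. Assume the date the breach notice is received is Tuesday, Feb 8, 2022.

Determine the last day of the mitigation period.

Feb 11, 2022

The last day of the mitigation period: 5 business days after Saturday, Feb 5, 2022, skipping weekends — Feb 7, Feb 8, Feb 9, Feb 10, Feb 11 — lands on Friday, Feb 11, 2022.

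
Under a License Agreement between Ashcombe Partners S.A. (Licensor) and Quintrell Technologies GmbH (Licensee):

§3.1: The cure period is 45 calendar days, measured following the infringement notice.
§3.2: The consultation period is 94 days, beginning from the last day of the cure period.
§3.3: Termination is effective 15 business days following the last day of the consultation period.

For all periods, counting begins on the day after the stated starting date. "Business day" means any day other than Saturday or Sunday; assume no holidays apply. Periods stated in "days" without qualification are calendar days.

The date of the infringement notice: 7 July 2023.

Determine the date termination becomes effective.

14 December 2023

The last day of the cure period: 7 July 2023 + 45 days = 21 August 2023.
Adding 94 calendar days to 21 August 2023 gives 23 November 2023, which is the last day of the consultation period.
The date termination becomes effective: 15 business days after Thursday, 23 November 2023, skipping weekends — Nov 24, Nov 27, Nov 28, Nov 29, …, Dec 12, Dec 13, Dec 14 — lands on Thursday, 14 December 2023.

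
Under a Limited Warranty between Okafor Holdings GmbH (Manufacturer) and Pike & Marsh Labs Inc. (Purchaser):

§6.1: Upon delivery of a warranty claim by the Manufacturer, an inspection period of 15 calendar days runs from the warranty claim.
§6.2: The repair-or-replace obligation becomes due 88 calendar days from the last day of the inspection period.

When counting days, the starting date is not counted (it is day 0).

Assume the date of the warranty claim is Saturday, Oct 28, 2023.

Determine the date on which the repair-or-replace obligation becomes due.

Feb 8, 2024

Adding 15 calendar days to Oct 28, 2023 gives Nov 12, 2023, which is the last day of the inspection period.
Adding 88 calendar days to Nov 12, 2023 gives Feb 8, 2024, which is the date on which the repair-or-replace obligation becomes due.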